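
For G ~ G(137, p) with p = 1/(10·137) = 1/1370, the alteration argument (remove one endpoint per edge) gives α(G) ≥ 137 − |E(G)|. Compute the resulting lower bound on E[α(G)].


E[|E(G)|] = C(137, 2)·p = 9316 · (1/1370) = 34/5.
E[α(G)] ≥ n − E[|E(G)|] = 137 − 34/5 = 651/5.
Numerically: ≈ 130.20000.
(This is only a lower bound; the true E[α(G)] may be larger.)

E[α(G)] ≥ 651/5 ≈ 130.20000.


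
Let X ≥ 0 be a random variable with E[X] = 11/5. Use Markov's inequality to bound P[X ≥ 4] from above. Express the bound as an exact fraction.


μ = E[X] = 11/5, a = 4.
Markov: P[X ≥ 4] ≤ μ/a = (11/5)/4 = 11/20.
Numerically: ≈ 0.55000.
(Since a = 4 > μ = 2.20000, the bound 11/20 is < 1 and informative.)

P[X ≥ 4] ≤ 11/20 ≈ 0.55000.


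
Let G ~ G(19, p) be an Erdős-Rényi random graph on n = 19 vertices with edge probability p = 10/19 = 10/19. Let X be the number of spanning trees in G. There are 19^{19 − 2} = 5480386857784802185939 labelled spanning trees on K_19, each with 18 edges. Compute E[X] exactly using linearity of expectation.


K_19 has 19^{19 − 2} = 5480386857784802185939 labelled spanning trees.
For each such spanning tree H, let X_H = 1 if all 18 edges of H are present in G. Then P[X_H = 1] = p^{18} = (10/19)^{18} = 1000000000000000000/104127350297911241532841.
By linearity: E[X] = Σ_H E[X_H] = 5480386857784802185939 · p^{18} = 5480386857784802185939 · 1000000000000000000/104127350297911241532841 = 1000000000000000000/19.
Numerically: E[X] ≈ 5.26e+16.

E[X] = 5480386857784802185939 · (10/19)^{18} = 1000000000000000000/19 ≈ 5.26e+16.


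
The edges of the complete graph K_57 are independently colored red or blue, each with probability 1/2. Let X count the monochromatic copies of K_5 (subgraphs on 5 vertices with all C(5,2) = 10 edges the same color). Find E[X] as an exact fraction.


Let X = Σ_S X_S over the C(57, 5) = 4187106 subsets S of size 5, where X_S = 1 if the K_5 on S is monochromatic.
For a fixed S, the K_5 on S has C(5, 2) = 10 edges. P[all 10 edges red] = (1/2)^10, and likewise for blue, so P[monochromatic] = 2·(1/2)^10 = 2^{1 − 10} = 1/512.
By linearity of expectation: E[X] = C(57, 5) · 2^{1 − 10} = 4187106 · 1/512 = 2093553/256.
Numerically: E[X] ≈ 8177.941406.

E[X] = C(57,5)·2^(1−C(5,2)) = 2093553/256 ≈ 8177.941406.


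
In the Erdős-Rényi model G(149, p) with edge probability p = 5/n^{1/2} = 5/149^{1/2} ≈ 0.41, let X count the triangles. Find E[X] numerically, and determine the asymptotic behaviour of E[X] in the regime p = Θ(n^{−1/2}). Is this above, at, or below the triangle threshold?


Number of potential triangles: C(149, 3) = 540274.
Each occurs with probability p³ ≈ (0.41)³ ≈ 6.87275e-02.
By linearity: E[X] = C(149, 3)·p³ ≈ 540274 · 6.87275e-02 ≈ 37131.687.
Since α = 1/2 < 1, p = c/n^{1/2} ≫ 1/n is above the triangle threshold p ~ 1/n. Asymptotically E[X] ~ (c³/6)·n^{3(1−α)} = (5³/6)·n^{1.5} → ∞; triangles are abundant w.h.p.

E[X] ≈ 37131.687; in regime p = Θ(1/n^{1/2}) E[X] diverges (above the triangle threshold p ~ 1/n).


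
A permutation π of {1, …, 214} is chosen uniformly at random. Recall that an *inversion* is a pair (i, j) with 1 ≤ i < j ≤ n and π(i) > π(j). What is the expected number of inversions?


Write X = Σ X_I over the C(214, 2) = 22791 pairs i < j, with X_I the indicator of one inversion.
There are 22791 indicators.
For each fixed pair i < j, the values π(i) and π(j) are two distinct elements of {1, …, 214} in uniformly random order; by symmetry P[π(i) > π(j)] = 1/2.
By linearity: E[X] = 22791 · (1/2) = C(214, 2) · (1/2) = 22791/2 = 22791/2 ≈ 11395.500.

E[X] = 22791/2 = 11395.500.


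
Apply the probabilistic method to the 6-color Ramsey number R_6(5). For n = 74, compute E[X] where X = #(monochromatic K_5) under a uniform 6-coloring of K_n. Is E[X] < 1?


E[X] = C(74, 5) · 6^{1 − 10} = 16108764 · 6^{−9} = 16108764/10077696.
As a reduced fraction: E[X] = 1342397/839808 ≈ 1.5984570.
Is E[X] < 1? NO.
Since E[X] ≥ 1, the first-moment bound is inconclusive at n = 74; it does NOT by itself certify R_6(5) > 74.

E[X] = 1342397/839808 ≈ 1.5984570; E[X] ≥ 1; first-moment method inconclusive here.


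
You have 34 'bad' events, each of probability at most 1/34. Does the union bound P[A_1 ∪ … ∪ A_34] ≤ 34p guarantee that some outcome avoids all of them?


Union bound: P[∪_{i=1}^{34} A_i] ≤ Σ_i P[A_i] ≤ 34·p = 34·(1/34) = 1.
Numerically: 1 ≈ 1.000000.
Is 1 < 1? NO.
Since the bound 1 is ≥ 1, the union bound is uninformative here; it does NOT by itself certify existence.

34·p = 1 ≈ 1.000000; existence NOT certified by the union bound.


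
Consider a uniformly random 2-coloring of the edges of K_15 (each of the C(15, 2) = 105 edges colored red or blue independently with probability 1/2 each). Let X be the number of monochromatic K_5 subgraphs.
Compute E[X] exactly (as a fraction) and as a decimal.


Let X = Σ_S X_S over the C(15, 5) = 3003 subsets S of size 5, where X_S = 1 if the K_5 on S is monochromatic.
For a fixed S, the K_5 on S has C(5, 2) = 10 edges. P[all 10 edges red] = (1/2)^10, and likewise for blue, so P[monochromatic] = 2·(1/2)^10 = 2^{1 − 10} = 1/512.
Summing: E[X] = C(15, 5) · 2^{1 − 10} = 3003 · 1/512 = 3003/512.
Numerically: E[X] ≈ 5.865.

E[X] = C(15,5)·2^(1−C(5,2)) = 3003/512 ≈ 5.865.


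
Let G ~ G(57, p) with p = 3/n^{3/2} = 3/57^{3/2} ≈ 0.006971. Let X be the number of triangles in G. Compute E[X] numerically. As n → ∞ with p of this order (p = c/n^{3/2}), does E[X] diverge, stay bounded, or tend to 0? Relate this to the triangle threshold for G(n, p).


Number of potential triangles: C(57, 3) = 29260.
Each occurs with probability p³ ≈ (0.006971)³ ≈ 3.387871e-07.
By linearity: E[X] = C(57, 3)·p³ ≈ 29260 · 3.387871e-07 ≈ 0.0099.
Since α = 3/2 > 1, p = c/n^{3/2} = o(1/n) is below the triangle threshold p ~ 1/n. Asymptotically E[X] ~ (c³/6)·n^{3(1−α)} = (3³/6)·n^{-1.5} → 0, so by Markov's inequality G has no triangles w.h.p.

E[X] ≈ 0.0099; in regime p = Θ(1/n^{3/2}) E[X] tends to 0 (below the triangle threshold p ~ 1/n).


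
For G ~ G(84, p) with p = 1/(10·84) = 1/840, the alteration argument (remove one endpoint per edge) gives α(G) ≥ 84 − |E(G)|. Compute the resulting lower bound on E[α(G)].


E[|E(G)|] = C(84, 2)·p = 3486 · (1/840) = 83/20.
E[α(G)] ≥ n − E[|E(G)|] = 84 − 83/20 = 1597/20.
Numerically: ≈ 79.850.
(This is only a lower bound; the true E[α(G)] may be larger.)

E[α(G)] ≥ 1597/20 ≈ 79.850.


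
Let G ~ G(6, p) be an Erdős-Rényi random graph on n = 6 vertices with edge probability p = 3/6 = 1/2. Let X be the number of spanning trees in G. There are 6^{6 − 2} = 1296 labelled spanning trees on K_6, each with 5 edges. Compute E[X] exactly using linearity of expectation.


K_6 has 6^{6 − 2} = 1296 labelled spanning trees.
For each such spanning tree H, let X_H = 1 if all 5 edges of H are present in G. Then P[X_H = 1] = p^{5} = (1/2)^{5} = 1/32.
By linearity: E[X] = Σ_H E[X_H] = 1296 · p^{5} = 1296 · 1/32 = 81/2.
Numerically: E[X] ≈ 40.5.

E[X] = 1296 · (1/2)^{5} = 81/2 ≈ 40.5.


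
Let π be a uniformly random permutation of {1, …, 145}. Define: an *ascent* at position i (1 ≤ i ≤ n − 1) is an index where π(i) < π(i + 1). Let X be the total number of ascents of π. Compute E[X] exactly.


Write X = Σ X_I over i = 1, …, 144, with X_I the indicator of one ascent.
There are 144 indicators.
For each fixed i, the pair (π(i), π(i+1)) is a uniformly random ordered pair of distinct values from {1, …, 145}; by symmetry P[π(i) < π(i+1)] = 1/2.
By linearity: E[X] = 144 · (1/2) = (145 − 1) · (1/2) = 72 ≈ 72.000000.

E[X] = 72 = 72.000000.


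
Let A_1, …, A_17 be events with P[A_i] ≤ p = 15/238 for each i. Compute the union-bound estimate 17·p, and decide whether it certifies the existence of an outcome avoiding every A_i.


Union bound: P[∪_{i=1}^{17} A_i] ≤ Σ_i P[A_i] ≤ 17·p = 17·(15/238) = 15/14.
Numerically: 15/14 ≈ 1.071429.
Is 15/14 < 1? NO.
Since the bound 15/14 is ≥ 1, the union bound is uninformative here; it does NOT by itself certify existence.

17·p = 15/14 ≈ 1.071429; existence NOT certified by the union bound.


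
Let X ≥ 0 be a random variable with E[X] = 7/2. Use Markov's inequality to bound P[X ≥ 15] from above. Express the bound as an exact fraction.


μ = E[X] = 7/2, a = 15.
Markov: P[X ≥ 15] ≤ μ/a = (7/2)/15 = 7/30.
Numerically: ≈ 0.2333.
(Since a = 15 > μ = 3.5000, the bound 7/30 is < 1 and informative.)

P[X ≥ 15] ≤ 7/30 ≈ 0.2333.


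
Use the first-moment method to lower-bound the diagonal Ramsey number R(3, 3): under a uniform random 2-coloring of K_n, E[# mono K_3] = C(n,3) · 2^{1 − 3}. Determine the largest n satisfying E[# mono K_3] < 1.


We need C(n, 3) · 2^{1 − 3} < 1, i.e. C(n, 3) < 2^{3 − 1} = 4.
Check values of n near the boundary:
  n = 3: C(3, 3) = 1; 1 < 4? YES
  n = 4: C(4, 3) = 4; 4 < 4? NO
  n = 5: C(5, 3) = 10; 10 < 4? NO
  n = 6: C(6, 3) = 20; 20 < 4? NO
The largest n with C(n, 3) < 4 is n = 3 (where E[X] = 1/4 ≈ 0.250). Hence R(3, 3) > 3, i.e. R(3, 3) ≥ 4.

Largest n = 3; hence R(3, 3) > 3.


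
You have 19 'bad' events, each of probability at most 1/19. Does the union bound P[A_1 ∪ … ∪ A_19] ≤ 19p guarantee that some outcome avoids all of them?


Union bound: P[∪_{i=1}^{19} A_i] ≤ Σ_i P[A_i] ≤ 19·p = 19·(1/19) = 1.
Numerically: 1 ≈ 1.0000000.
Is 1 < 1? NO.
Since the bound 1 is ≥ 1, the union bound is uninformative here; it does NOT by itself certify existence.

19·p = 1 ≈ 1.0000000; existence NOT certified by the union bound.


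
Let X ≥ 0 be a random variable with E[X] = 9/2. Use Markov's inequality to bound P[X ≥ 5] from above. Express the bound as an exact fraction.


μ = E[X] = 9/2, a = 5.
Markov: P[X ≥ 5] ≤ μ/a = (9/2)/5 = 9/10.
Numerically: ≈ 0.900.
(Since a = 5 > μ = 4.500, the bound 9/10 is < 1 and informative.)

P[X ≥ 5] ≤ 9/10 ≈ 0.900.


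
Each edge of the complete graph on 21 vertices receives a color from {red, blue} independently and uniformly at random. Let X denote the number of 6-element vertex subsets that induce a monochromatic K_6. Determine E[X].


Let X = Σ_S X_S over the C(21, 6) = 54264 subsets S of size 6, where X_S = 1 if the K_6 on S is monochromatic.
For a fixed S, the K_6 on S has C(6, 2) = 15 edges. P[all 15 edges red] = (1/2)^15, and likewise for blue, so P[monochromatic] = 2·(1/2)^15 = 2^{1 − 15} = 1/16384.
By linearity of expectation: E[X] = C(21, 6) · 2^{1 − 15} = 54264 · 1/16384 = 6783/2048.
Numerically: E[X] ≈ 3.312012.

E[X] = C(21,6)·2^(1−C(6,2)) = 6783/2048 ≈ 3.312012.


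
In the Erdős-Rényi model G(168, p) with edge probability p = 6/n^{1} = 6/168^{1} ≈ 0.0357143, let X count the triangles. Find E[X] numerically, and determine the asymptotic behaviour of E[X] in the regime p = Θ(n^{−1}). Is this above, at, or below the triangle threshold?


Number of potential triangles: C(168, 3) = 776216.
Each occurs with probability p³ ≈ (0.0357143)³ ≈ 4.55539359e-05.
By linearity: E[X] = C(168, 3)·p³ ≈ 776216 · 4.55539359e-05 ≈ 35.359694.
Here α = 1, so p = 6/n is exactly at the triangle threshold p ~ 1/n. Asymptotically E[X] → c³/6 = 6³/6 = 36 ≈ 36.000000, a bounded constant. In this regime the triangle count is asymptotically Poisson(c³/6).

E[X] ≈ 35.359694; in regime p = Θ(1/n^{1}) E[X] stays bounded (at the triangle threshold p ~ 1/n).


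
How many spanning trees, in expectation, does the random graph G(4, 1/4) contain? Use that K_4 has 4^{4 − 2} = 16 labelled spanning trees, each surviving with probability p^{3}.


K_4 has 4^{4 − 2} = 16 labelled spanning trees.
For each such spanning tree H, let X_H = 1 if all 3 edges of H are present in G. Then P[X_H = 1] = p^{3} = (1/4)^{3} = 1/64.
Summing the indicators: E[X] = Σ_H E[X_H] = 16 · p^{3} = 16 · 1/64 = 1/4.
Numerically: E[X] ≈ 0.25.

E[X] = 16 · (1/4)^{3} = 1/4 ≈ 0.25.


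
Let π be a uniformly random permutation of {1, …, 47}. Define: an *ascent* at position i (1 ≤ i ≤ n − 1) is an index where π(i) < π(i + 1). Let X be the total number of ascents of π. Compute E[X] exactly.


Write X = Σ X_I over i = 1, …, 46, with X_I the indicator of one ascent.
There are 46 indicators.
For each fixed i, the pair (π(i), π(i+1)) is a uniformly random ordered pair of distinct values from {1, …, 47}; by symmetry P[π(i) < π(i+1)] = 1/2.
By linearity: E[X] = 46 · (1/2) = (47 − 1) · (1/2) = 23 ≈ 23.000000.

E[X] = 23 = 23.000000.


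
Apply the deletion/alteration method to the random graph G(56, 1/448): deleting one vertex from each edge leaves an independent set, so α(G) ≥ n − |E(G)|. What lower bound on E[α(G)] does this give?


E[|E(G)|] = C(56, 2)·p = 1540 · (1/448) = 55/16.
E[α(G)] ≥ n − E[|E(G)|] = 56 − 55/16 = 841/16.
Numerically: ≈ 52.56250.
(This is only a lower bound; the true E[α(G)] may be larger.)

E[α(G)] ≥ 841/16 ≈ 52.56250.


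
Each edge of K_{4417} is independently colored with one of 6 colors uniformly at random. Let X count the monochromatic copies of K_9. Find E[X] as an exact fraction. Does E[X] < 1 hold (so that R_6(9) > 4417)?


E[X] = C(4417, 9) · 6^{1 − 36} = 1749208766098544225331185560 · 6^{−35} = 1749208766098544225331185560/1719070799748422591028658176.
As a reduced fraction: E[X] = 218651095762318028166398195/214883849968552823878582272 ≈ 1.0175315.
Is E[X] < 1? NO.
Since E[X] ≥ 1, the first-moment bound is inconclusive at n = 4417; it does NOT by itself certify R_6(9) > 4417.

E[X] = 218651095762318028166398195/214883849968552823878582272 ≈ 1.0175315; E[X] ≥ 1; first-moment method inconclusive here.


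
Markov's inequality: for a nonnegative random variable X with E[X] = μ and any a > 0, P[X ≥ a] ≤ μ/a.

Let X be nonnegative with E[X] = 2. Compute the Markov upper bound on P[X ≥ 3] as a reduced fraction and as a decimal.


μ = E[X] = 2, a = 3.
Markov: P[X ≥ 3] ≤ μ/a = (2)/3 = 2/3.
Numerically: ≈ 0.666667.
(Since a = 3 > μ = 2.000000, the bound 2/3 is < 1 and informative.)

P[X ≥ 3] ≤ 2/3 ≈ 0.666667.


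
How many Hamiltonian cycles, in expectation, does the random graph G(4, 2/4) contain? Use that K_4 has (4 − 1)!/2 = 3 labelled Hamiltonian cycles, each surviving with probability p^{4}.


K_4 has (4 − 1)!/2 = 3 labelled Hamiltonian cycles.
For each such Hamiltonian cycle H, let X_H = 1 if all 4 edges of H are present in G. Then P[X_H = 1] = p^{4} = (1/2)^{4} = 1/16.
By linearity of expectation: E[X] = Σ_H E[X_H] = 3 · p^{4} = 3 · 1/16 = 3/16.
Numerically: E[X] ≈ 0.188.

E[X] = 3 · (1/2)^{4} = 3/16 ≈ 0.188.


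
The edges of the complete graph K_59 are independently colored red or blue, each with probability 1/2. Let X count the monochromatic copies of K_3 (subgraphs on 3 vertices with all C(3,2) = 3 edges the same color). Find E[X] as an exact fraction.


Let X = Σ_S X_S over the C(59, 3) = 32509 subsets S of size 3, where X_S = 1 if the K_3 on S is monochromatic.
For a fixed S, the K_3 on S has C(3, 2) = 3 edges. P[all 3 edges red] = (1/2)^3, and likewise for blue, so P[monochromatic] = 2·(1/2)^3 = 2^{1 − 3} = 1/4.
By linearity: E[X] = C(59, 3) · 2^{1 − 3} = 32509 · 1/4 = 32509/4.
Numerically: E[X] ≈ 8127.250000.

E[X] = C(59,3)·2^(1−C(3,2)) = 32509/4 ≈ 8127.250000.


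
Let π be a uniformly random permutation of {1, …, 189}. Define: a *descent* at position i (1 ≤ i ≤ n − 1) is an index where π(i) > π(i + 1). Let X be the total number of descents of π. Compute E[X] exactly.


Write X = Σ X_I over i = 1, …, 188, with X_I the indicator of one descent.
There are 188 indicators.
For each fixed i, the pair (π(i), π(i+1)) is a uniformly random ordered pair of distinct values from {1, …, 189}; by symmetry P[π(i) > π(i+1)] = 1/2.
By linearity: E[X] = 188 · (1/2) = (189 − 1) · (1/2) = 94 ≈ 94.0000.

E[X] = 94 = 94.0000.


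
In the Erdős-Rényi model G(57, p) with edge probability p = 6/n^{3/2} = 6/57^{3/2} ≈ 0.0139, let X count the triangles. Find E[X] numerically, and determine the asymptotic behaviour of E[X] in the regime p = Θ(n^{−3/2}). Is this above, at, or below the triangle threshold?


Number of potential triangles: C(57, 3) = 29260.
Each occurs with probability p³ ≈ (0.0139)³ ≈ 2.71030e-06.
By linearity: E[X] = C(57, 3)·p³ ≈ 29260 · 2.71030e-06 ≈ 0.079.
Since α = 3/2 > 1, p = c/n^{3/2} = o(1/n) is below the triangle threshold p ~ 1/n. Asymptotically E[X] ~ (c³/6)·n^{3(1−α)} = (6³/6)·n^{-1.5} → 0, so by Markov's inequality G has no triangles w.h.p.

E[X] ≈ 0.079; in regime p = Θ(1/n^{3/2}) E[X] tends to 0 (below the triangle threshold p ~ 1/n).


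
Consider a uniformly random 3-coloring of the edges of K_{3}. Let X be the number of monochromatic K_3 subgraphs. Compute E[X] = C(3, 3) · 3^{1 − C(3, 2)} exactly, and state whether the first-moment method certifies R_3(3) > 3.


E[X] = C(3, 3) · 3^{1 − 3} = 1 · 3^{−2} = 1/9.
As a reduced fraction: E[X] = 1/9 ≈ 0.111111.
Is E[X] < 1? YES.
Since E[X] < 1, there exists a 3-coloring of K_{3} with no monochromatic K_3; hence R_3(3) > 3.

E[X] = 1/9 ≈ 0.111111; E[X] < 1, so R_3(3) > 3.


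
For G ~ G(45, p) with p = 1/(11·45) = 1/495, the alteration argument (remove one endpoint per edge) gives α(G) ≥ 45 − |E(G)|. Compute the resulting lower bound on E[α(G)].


E[|E(G)|] = C(45, 2)·p = 990 · (1/495) = 2.
E[α(G)] ≥ n − E[|E(G)|] = 45 − 2 = 43.
Numerically: ≈ 43.000000.
(This is only a lower bound; the true E[α(G)] may be larger.)

E[α(G)] ≥ 43 ≈ 43.000000.


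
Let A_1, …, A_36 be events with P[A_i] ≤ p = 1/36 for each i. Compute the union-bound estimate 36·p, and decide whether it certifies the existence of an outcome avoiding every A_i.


Union bound: P[∪_{i=1}^{36} A_i] ≤ Σ_i P[A_i] ≤ 36·p = 36·(1/36) = 1.
Numerically: 1 ≈ 1.0000000.
Is 1 < 1? NO.
Since the bound 1 is ≥ 1, the union bound is uninformative here; it does NOT by itself certify existence.

36·p = 1 ≈ 1.0000000; existence NOT certified by the union bound.


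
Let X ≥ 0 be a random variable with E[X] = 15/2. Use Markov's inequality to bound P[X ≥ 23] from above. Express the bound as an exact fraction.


μ = E[X] = 15/2, a = 23.
Markov: P[X ≥ 23] ≤ μ/a = (15/2)/23 = 15/46.
Numerically: ≈ 0.3261.
(Since a = 23 > μ = 7.5000, the bound 15/46 is < 1 and informative.)

P[X ≥ 23] ≤ 15/46 ≈ 0.3261.


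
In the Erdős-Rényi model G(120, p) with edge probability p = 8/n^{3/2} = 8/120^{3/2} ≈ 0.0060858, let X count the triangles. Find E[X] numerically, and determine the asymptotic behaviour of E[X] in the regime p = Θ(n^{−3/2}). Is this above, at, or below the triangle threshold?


Number of potential triangles: C(120, 3) = 280840.
Each occurs with probability p³ ≈ (0.0060858)³ ≈ 2.2540023e-07.
By linearity: E[X] = C(120, 3)·p³ ≈ 280840 · 2.2540023e-07 ≈ 0.06330.
Since α = 3/2 > 1, p = c/n^{3/2} = o(1/n) is below the triangle threshold p ~ 1/n. Asymptotically E[X] ~ (c³/6)·n^{3(1−α)} = (8³/6)·n^{-1.5} → 0, so by Markov's inequality G has no triangles w.h.p.

E[X] ≈ 0.06330; in regime p = Θ(1/n^{3/2}) E[X] tends to 0 (below the triangle threshold p ~ 1/n).


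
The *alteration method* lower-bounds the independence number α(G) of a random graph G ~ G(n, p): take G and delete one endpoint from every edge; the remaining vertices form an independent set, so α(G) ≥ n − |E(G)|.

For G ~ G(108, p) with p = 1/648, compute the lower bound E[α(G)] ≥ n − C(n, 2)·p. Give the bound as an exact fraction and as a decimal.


E[|E(G)|] = C(108, 2)·p = 5778 · (1/648) = 107/12.
E[α(G)] ≥ n − E[|E(G)|] = 108 − 107/12 = 1189/12.
Numerically: ≈ 99.083.
(This is only a lower bound; the true E[α(G)] may be larger.)

E[α(G)] ≥ 1189/12 ≈ 99.083.


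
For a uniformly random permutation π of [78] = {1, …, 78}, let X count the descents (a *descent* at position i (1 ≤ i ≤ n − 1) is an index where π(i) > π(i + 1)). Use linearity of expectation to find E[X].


Write X = Σ X_I over i = 1, …, 77, with X_I the indicator of one descent.
There are 77 indicators.
For each fixed i, the pair (π(i), π(i+1)) is a uniformly random ordered pair of distinct values from {1, …, 78}; by symmetry P[π(i) > π(i+1)] = 1/2.
By linearity: E[X] = 77 · (1/2) = (78 − 1) · (1/2) = 77/2 ≈ 38.50000.

E[X] = 77/2 = 38.50000.


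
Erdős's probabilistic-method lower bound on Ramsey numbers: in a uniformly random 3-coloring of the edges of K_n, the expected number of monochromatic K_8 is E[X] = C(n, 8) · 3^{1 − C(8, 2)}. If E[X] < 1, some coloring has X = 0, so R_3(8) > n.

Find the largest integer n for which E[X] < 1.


We need C(n, 8) · 3^{1 − 28} < 1, i.e. C(n, 8) < 3^{28 − 1} = 7625597484987.
Check values of n near the boundary:
  n = 153: C(153, 8) = 6183023199255; 6183023199255 < 7625597484987? YES
  n = 154: C(154, 8) = 6521818990995; 6521818990995 < 7625597484987? YES
  n = 155: C(155, 8) = 6876747915675; 6876747915675 < 7625597484987? YES
  n = 156: C(156, 8) = 7248464019225; 7248464019225 < 7625597484987? YES
  n = 157: C(157, 8) = 7637643295425; 7637643295425 < 7625597484987? NO
The largest n with C(n, 8) < 7625597484987 is n = 156 (where E[X] = 805384891025/847288609443 ≈ 0.950544). Hence R_3(8) > 156, i.e. R_3(8) ≥ 157.

Largest n = 156; hence R_3(8) > 156.


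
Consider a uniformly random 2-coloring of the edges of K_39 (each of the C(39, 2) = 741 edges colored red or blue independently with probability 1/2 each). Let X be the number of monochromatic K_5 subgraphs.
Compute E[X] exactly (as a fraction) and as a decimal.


Let X = Σ_S X_S over the C(39, 5) = 575757 subsets S of size 5, where X_S = 1 if the K_5 on S is monochromatic.
For a fixed S, the K_5 on S has C(5, 2) = 10 edges. P[all 10 edges red] = (1/2)^10, and likewise for blue, so P[monochromatic] = 2·(1/2)^10 = 2^{1 − 10} = 1/512.
By linearity of expectation: E[X] = C(39, 5) · 2^{1 − 10} = 575757 · 1/512 = 575757/512.
Numerically: E[X] ≈ 1124.52539.

E[X] = C(39,5)·2^(1−C(5,2)) = 575757/512 ≈ 1124.52539.


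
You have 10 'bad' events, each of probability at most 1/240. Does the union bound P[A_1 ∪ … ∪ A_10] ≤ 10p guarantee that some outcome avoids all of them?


Union bound: P[∪_{i=1}^{10} A_i] ≤ Σ_i P[A_i] ≤ 10·p = 10·(1/240) = 1/24.
Numerically: 1/24 ≈ 0.041667.
Is 1/24 < 1? YES.
Since P[∪ A_i] ≤ 1/24 < 1, the complement has P[∩ A_i^c] ≥ 1 − 1/24 = 23/24 > 0, so some outcome avoids every A_i.

10·p = 1/24 ≈ 0.041667; existence CERTIFIED by the union bound.


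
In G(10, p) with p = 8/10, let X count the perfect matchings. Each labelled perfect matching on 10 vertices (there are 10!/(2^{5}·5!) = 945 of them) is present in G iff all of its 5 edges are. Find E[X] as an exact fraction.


K_10 has 10!/(2^{5}·5!) = 945 labelled perfect matchings.
For each such perfect matching H, let X_H = 1 if all 5 edges of H are present in G. Then P[X_H = 1] = p^{5} = (4/5)^{5} = 1024/3125.
By linearity: E[X] = Σ_H E[X_H] = 945 · p^{5} = 945 · 1024/3125 = 193536/625.
Numerically: E[X] ≈ 309.7.

E[X] = 945 · (4/5)^{5} = 193536/625 ≈ 309.7.


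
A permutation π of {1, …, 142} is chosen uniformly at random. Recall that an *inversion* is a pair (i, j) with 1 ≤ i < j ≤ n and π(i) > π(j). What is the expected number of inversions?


Write X = Σ X_I over the C(142, 2) = 10011 pairs i < j, with X_I the indicator of one inversion.
There are 10011 indicators.
For each fixed pair i < j, the values π(i) and π(j) are two distinct elements of {1, …, 142} in uniformly random order; by symmetry P[π(i) > π(j)] = 1/2.
By linearity: E[X] = 10011 · (1/2) = C(142, 2) · (1/2) = 10011/2 = 10011/2 ≈ 5005.500000.

E[X] = 10011/2 = 5005.500000.


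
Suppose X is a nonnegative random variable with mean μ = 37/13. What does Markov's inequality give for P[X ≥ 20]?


μ = E[X] = 37/13, a = 20.
Markov: P[X ≥ 20] ≤ μ/a = (37/13)/20 = 37/260.
Numerically: ≈ 0.142308.
(Since a = 20 > μ = 2.846154, the bound 37/260 is < 1 and informative.)

P[X ≥ 20] ≤ 37/260 ≈ 0.142308.


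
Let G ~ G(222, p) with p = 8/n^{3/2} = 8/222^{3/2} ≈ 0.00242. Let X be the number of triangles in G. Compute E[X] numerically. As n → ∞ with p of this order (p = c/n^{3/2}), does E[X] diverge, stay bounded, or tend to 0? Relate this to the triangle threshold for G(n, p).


Number of potential triangles: C(222, 3) = 1798940.
Each occurs with probability p³ ≈ (0.00242)³ ≈ 1.41476e-08.
By linearity: E[X] = C(222, 3)·p³ ≈ 1798940 · 1.41476e-08 ≈ 0.025.
Since α = 3/2 > 1, p = c/n^{3/2} = o(1/n) is below the triangle threshold p ~ 1/n. Asymptotically E[X] ~ (c³/6)·n^{3(1−α)} = (8³/6)·n^{-1.5} → 0, so by Markov's inequality G has no triangles w.h.p.

E[X] ≈ 0.025; in regime p = Θ(1/n^{3/2}) E[X] tends to 0 (below the triangle threshold p ~ 1/n).


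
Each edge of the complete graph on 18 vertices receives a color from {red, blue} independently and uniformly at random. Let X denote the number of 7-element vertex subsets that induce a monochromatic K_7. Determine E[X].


Let X = Σ_S X_S over the C(18, 7) = 31824 subsets S of size 7, where X_S = 1 if the K_7 on S is monochromatic.
For a fixed S, the K_7 on S has C(7, 2) = 21 edges. P[all 21 edges red] = (1/2)^21, and likewise for blue, so P[monochromatic] = 2·(1/2)^21 = 2^{1 − 21} = 1/1048576.
Summing: E[X] = C(18, 7) · 2^{1 − 21} = 31824 · 1/1048576 = 1989/65536.
Numerically: E[X] ≈ 0.0303.

E[X] = C(18,7)·2^(1−C(7,2)) = 1989/65536 ≈ 0.0303.


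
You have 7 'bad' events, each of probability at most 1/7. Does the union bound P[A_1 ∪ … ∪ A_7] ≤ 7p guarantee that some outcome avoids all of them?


Union bound: P[∪_{i=1}^{7} A_i] ≤ Σ_i P[A_i] ≤ 7·p = 7·(1/7) = 1.
Numerically: 1 ≈ 1.000000.
Is 1 < 1? NO.
Since the bound 1 is ≥ 1, the union bound is uninformative here; it does NOT by itself certify existence.

7·p = 1 ≈ 1.000000; existence NOT certified by the union bound.


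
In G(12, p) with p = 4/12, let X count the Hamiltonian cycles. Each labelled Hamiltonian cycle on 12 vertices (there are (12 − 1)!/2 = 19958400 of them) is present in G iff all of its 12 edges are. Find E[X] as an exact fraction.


K_12 has (12 − 1)!/2 = 19958400 labelled Hamiltonian cycles.
For each such Hamiltonian cycle H, let X_H = 1 if all 12 edges of H are present in G. Then P[X_H = 1] = p^{12} = (1/3)^{12} = 1/531441.
By linearity: E[X] = Σ_H E[X_H] = 19958400 · p^{12} = 19958400 · 1/531441 = 246400/6561.
Numerically: E[X] ≈ 37.6.

E[X] = 19958400 · (1/3)^{12} = 246400/6561 ≈ 37.6.


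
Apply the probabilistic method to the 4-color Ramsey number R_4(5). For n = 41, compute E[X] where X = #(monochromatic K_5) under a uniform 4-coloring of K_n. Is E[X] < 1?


E[X] = C(41, 5) · 4^{1 − 10} = 749398 · 4^{−9} = 749398/262144.
As a reduced fraction: E[X] = 374699/131072 ≈ 2.859.
Is E[X] < 1? NO.
Since E[X] ≥ 1, the first-moment bound is inconclusive at n = 41; it does NOT by itself certify R_4(5) > 41.

E[X] = 374699/131072 ≈ 2.859; E[X] ≥ 1; first-moment method inconclusive here.


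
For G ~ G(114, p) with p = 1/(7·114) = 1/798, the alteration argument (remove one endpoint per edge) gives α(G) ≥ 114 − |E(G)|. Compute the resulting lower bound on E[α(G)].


E[|E(G)|] = C(114, 2)·p = 6441 · (1/798) = 113/14.
E[α(G)] ≥ n − E[|E(G)|] = 114 − 113/14 = 1483/14.
Numerically: ≈ 105.92857.
(This is only a lower bound; the true E[α(G)] may be larger.)

E[α(G)] ≥ 1483/14 ≈ 105.92857.


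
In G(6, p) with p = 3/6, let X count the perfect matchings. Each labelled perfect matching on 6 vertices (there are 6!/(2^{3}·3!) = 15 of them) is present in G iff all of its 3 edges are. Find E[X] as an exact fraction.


K_6 has 6!/(2^{3}·3!) = 15 labelled perfect matchings.
For each such perfect matching H, let X_H = 1 if all 3 edges of H are present in G. Then P[X_H = 1] = p^{3} = (1/2)^{3} = 1/8.
By linearity: E[X] = Σ_H E[X_H] = 15 · p^{3} = 15 · 1/8 = 15/8.
Numerically: E[X] ≈ 1.875.

E[X] = 15 · (1/2)^{3} = 15/8 ≈ 1.875.


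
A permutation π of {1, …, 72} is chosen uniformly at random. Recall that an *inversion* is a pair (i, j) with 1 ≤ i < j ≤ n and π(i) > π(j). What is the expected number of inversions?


Write X = Σ X_I over the C(72, 2) = 2556 pairs i < j, with X_I the indicator of one inversion.
There are 2556 indicators.
For each fixed pair i < j, the values π(i) and π(j) are two distinct elements of {1, …, 72} in uniformly random order; by symmetry P[π(i) > π(j)] = 1/2.
By linearity: E[X] = 2556 · (1/2) = C(72, 2) · (1/2) = 2556/2 = 1278 ≈ 1278.0000.

E[X] = 1278 = 1278.0000.


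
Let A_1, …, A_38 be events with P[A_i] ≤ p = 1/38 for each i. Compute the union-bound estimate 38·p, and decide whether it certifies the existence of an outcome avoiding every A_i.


Union bound: P[∪_{i=1}^{38} A_i] ≤ Σ_i P[A_i] ≤ 38·p = 38·(1/38) = 1.
Numerically: 1 ≈ 1.0000.
Is 1 < 1? NO.
Since the bound 1 is ≥ 1, the union bound is uninformative here; it does NOT by itself certify existence.

38·p = 1 ≈ 1.0000; existence NOT certified by the union bound.


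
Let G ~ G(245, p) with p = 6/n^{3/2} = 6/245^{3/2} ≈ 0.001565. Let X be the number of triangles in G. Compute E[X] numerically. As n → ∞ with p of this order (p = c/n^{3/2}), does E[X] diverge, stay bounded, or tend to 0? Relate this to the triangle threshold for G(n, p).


Number of potential triangles: C(245, 3) = 2421090.
Each occurs with probability p³ ≈ (0.001565)³ ≈ 3.830067e-09.
By linearity: E[X] = C(245, 3)·p³ ≈ 2421090 · 3.830067e-09 ≈ 0.0093.
Since α = 3/2 > 1, p = c/n^{3/2} = o(1/n) is below the triangle threshold p ~ 1/n. Asymptotically E[X] ~ (c³/6)·n^{3(1−α)} = (6³/6)·n^{-1.5} → 0, so by Markov's inequality G has no triangles w.h.p.

E[X] ≈ 0.0093; in regime p = Θ(1/n^{3/2}) E[X] tends to 0 (below the triangle threshold p ~ 1/n).


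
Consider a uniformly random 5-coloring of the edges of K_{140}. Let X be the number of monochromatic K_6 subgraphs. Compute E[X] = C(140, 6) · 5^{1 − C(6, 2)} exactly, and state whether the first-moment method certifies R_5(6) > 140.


E[X] = C(140, 6) · 5^{1 − 15} = 9381724380 · 5^{−14} = 9381724380/6103515625.
As a reduced fraction: E[X] = 1876344876/1220703125 ≈ 1.53710.
Is E[X] < 1? NO.
Since E[X] ≥ 1, the first-moment bound is inconclusive at n = 140; it does NOT by itself certify R_5(6) > 140.

E[X] = 1876344876/1220703125 ≈ 1.53710; E[X] ≥ 1; first-moment method inconclusive here.


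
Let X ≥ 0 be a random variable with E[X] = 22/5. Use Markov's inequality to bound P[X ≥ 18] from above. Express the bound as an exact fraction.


μ = E[X] = 22/5, a = 18.
Markov: P[X ≥ 18] ≤ μ/a = (22/5)/18 = 11/45.
Numerically: ≈ 0.2444.
(Since a = 18 > μ = 4.4000, the bound 11/45 is < 1 and informative.)

P[X ≥ 18] ≤ 11/45 ≈ 0.2444.


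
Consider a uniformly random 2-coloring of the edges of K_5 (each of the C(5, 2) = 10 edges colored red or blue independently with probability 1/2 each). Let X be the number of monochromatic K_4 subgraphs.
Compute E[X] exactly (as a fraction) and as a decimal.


Let X = Σ_S X_S over the C(5, 4) = 5 subsets S of size 4, where X_S = 1 if the K_4 on S is monochromatic.
For a fixed S, the K_4 on S has C(4, 2) = 6 edges. P[all 6 edges red] = (1/2)^6, and likewise for blue, so P[monochromatic] = 2·(1/2)^6 = 2^{1 − 6} = 1/32.
By linearity of expectation: E[X] = C(5, 4) · 2^{1 − 6} = 5 · 1/32 = 5/32.
Numerically: E[X] ≈ 0.156.

E[X] = C(5,4)·2^(1−C(4,2)) = 5/32 ≈ 0.156.


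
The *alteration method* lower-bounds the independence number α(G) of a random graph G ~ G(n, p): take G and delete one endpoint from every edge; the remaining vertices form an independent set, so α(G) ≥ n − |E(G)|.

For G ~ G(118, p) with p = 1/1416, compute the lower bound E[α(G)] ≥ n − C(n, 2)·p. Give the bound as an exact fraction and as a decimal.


E[|E(G)|] = C(118, 2)·p = 6903 · (1/1416) = 39/8.
E[α(G)] ≥ n − E[|E(G)|] = 118 − 39/8 = 905/8.
Numerically: ≈ 113.12500.
(This is only a lower bound; the true E[α(G)] may be larger.)

E[α(G)] ≥ 905/8 ≈ 113.12500.


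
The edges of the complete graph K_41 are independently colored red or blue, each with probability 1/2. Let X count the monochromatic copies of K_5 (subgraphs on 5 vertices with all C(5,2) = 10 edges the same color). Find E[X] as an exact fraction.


Let X = Σ_S X_S over the C(41, 5) = 749398 subsets S of size 5, where X_S = 1 if the K_5 on S is monochromatic.
For a fixed S, the K_5 on S has C(5, 2) = 10 edges. P[all 10 edges red] = (1/2)^10, and likewise for blue, so P[monochromatic] = 2·(1/2)^10 = 2^{1 − 10} = 1/512.
Summing: E[X] = C(41, 5) · 2^{1 − 10} = 749398 · 1/512 = 374699/256.
Numerically: E[X] ≈ 1463.66797.

E[X] = C(41,5)·2^(1−C(5,2)) = 374699/256 ≈ 1463.66797.


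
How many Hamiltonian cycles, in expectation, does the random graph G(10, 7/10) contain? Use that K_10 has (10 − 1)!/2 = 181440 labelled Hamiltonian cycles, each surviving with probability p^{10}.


K_10 has (10 − 1)!/2 = 181440 labelled Hamiltonian cycles.
For each such Hamiltonian cycle H, let X_H = 1 if all 10 edges of H are present in G. Then P[X_H = 1] = p^{10} = (7/10)^{10} = 282475249/10000000000.
Summing the indicators: E[X] = Σ_H E[X_H] = 181440 · p^{10} = 181440 · 282475249/10000000000 = 160163466183/31250000.
Numerically: E[X] ≈ 5125.2.

E[X] = 181440 · (7/10)^{10} = 160163466183/31250000 ≈ 5125.2.


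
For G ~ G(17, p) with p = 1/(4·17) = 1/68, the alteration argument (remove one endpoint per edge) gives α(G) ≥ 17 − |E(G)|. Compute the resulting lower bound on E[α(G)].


E[|E(G)|] = C(17, 2)·p = 136 · (1/68) = 2.
E[α(G)] ≥ n − E[|E(G)|] = 17 − 2 = 15.
Numerically: ≈ 15.00000.
(This is only a lower bound; the true E[α(G)] may be larger.)

E[α(G)] ≥ 15 ≈ 15.00000.


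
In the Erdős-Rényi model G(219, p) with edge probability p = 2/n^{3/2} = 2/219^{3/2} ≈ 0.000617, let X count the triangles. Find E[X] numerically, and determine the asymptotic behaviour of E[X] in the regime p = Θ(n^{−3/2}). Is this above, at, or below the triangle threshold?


Number of potential triangles: C(219, 3) = 1726669.
Each occurs with probability p³ ≈ (0.000617)³ ≈ 2.35013e-10.
By linearity: E[X] = C(219, 3)·p³ ≈ 1726669 · 2.35013e-10 ≈ 0.000.
Since α = 3/2 > 1, p = c/n^{3/2} = o(1/n) is below the triangle threshold p ~ 1/n. Asymptotically E[X] ~ (c³/6)·n^{3(1−α)} = (2³/6)·n^{-1.5} → 0, so by Markov's inequality G has no triangles w.h.p.

E[X] ≈ 0.000; in regime p = Θ(1/n^{3/2}) E[X] tends to 0 (below the triangle threshold p ~ 1/n).


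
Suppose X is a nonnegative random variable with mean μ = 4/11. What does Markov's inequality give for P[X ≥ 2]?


μ = E[X] = 4/11, a = 2.
Markov: P[X ≥ 2] ≤ μ/a = (4/11)/2 = 2/11.
Numerically: ≈ 0.1818.
(Since a = 2 > μ = 0.3636, the bound 2/11 is < 1 and informative.)

P[X ≥ 2] ≤ 2/11 ≈ 0.1818.


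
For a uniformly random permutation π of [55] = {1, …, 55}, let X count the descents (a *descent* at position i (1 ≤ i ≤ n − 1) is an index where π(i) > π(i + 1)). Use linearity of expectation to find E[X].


Write X = Σ X_I over i = 1, …, 54, with X_I the indicator of one descent.
There are 54 indicators.
For each fixed i, the pair (π(i), π(i+1)) is a uniformly random ordered pair of distinct values from {1, …, 55}; by symmetry P[π(i) > π(i+1)] = 1/2.
By linearity: E[X] = 54 · (1/2) = (55 − 1) · (1/2) = 27 ≈ 27.00000.

E[X] = 27 = 27.00000.


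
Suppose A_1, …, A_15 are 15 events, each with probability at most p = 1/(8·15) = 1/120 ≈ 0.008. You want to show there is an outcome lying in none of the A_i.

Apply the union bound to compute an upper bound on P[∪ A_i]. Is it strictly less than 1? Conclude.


Union bound: P[∪_{i=1}^{15} A_i] ≤ Σ_i P[A_i] ≤ 15·p = 15·(1/120) = 1/8.
Numerically: 1/8 ≈ 0.125.
Is 1/8 < 1? YES.
Since P[∪ A_i] ≤ 1/8 < 1, the complement has P[∩ A_i^c] ≥ 1 − 1/8 = 7/8 > 0, so some outcome avoids every A_i.

15·p = 1/8 ≈ 0.125; existence CERTIFIED by the union bound.


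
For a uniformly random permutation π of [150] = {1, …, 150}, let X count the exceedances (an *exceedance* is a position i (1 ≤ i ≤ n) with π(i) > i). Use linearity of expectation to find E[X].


Write X = Σ_{i=1}^{150} X_i, where X_i = 1_{π(i) > i}.
For each fixed i, π(i) is uniform over {1, …, 150} (marginal of a uniform permutation), so P[π(i) > i] = (n − i)/n. Summing: Σ_{i=1}^{150} (n − i)/n = (0 + 1 + … + 149)/150 = 150(150 − 1)/(2·150) = (150 − 1)/2.
Hence E[X] = Σ_{i=1}^{150} (150 − i)/150 = 149/2 ≈ 74.5000.

E[X] = 149/2 = 74.5000.


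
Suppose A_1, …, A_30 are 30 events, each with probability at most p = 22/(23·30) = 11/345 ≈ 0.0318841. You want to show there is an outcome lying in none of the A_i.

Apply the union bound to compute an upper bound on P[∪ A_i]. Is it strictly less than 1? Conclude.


Union bound: P[∪_{i=1}^{30} A_i] ≤ Σ_i P[A_i] ≤ 30·p = 30·(11/345) = 22/23.
Numerically: 22/23 ≈ 0.9565217.
Is 22/23 < 1? YES.
Since P[∪ A_i] ≤ 22/23 < 1, the complement has P[∩ A_i^c] ≥ 1 − 22/23 = 1/23 > 0, so some outcome avoids every A_i.

30·p = 22/23 ≈ 0.9565217; existence CERTIFIED by the union bound.


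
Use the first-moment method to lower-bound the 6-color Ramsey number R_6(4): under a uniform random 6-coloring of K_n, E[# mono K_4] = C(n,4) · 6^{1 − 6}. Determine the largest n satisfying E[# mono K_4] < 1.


We need C(n, 4) · 6^{1 − 6} < 1, i.e. C(n, 4) < 6^{6 − 1} = 7776.
Check values of n near the boundary:
  n = 17: C(17, 4) = 2380; 2380 < 7776? YES
  n = 18: C(18, 4) = 3060; 3060 < 7776? YES
  n = 19: C(19, 4) = 3876; 3876 < 7776? YES
  n = 20: C(20, 4) = 4845; 4845 < 7776? YES
  n = 21: C(21, 4) = 5985; 5985 < 7776? YES
  n = 22: C(22, 4) = 7315; 7315 < 7776? YES
  n = 23: C(23, 4) = 8855; 8855 < 7776? NO
  n = 24: C(24, 4) = 10626; 10626 < 7776? NO
  n = 25: C(25, 4) = 12650; 12650 < 7776? NO
The largest n with C(n, 4) < 7776 is n = 22 (where E[X] = 7315/7776 ≈ 0.940715). Hence R_6(4) > 22, i.e. R_6(4) ≥ 23.

Largest n = 22; hence R_6(4) > 22.


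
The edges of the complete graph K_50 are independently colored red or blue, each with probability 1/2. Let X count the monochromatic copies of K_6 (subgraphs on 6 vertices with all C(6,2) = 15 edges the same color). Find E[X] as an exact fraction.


Let X = Σ_S X_S over the C(50, 6) = 15890700 subsets S of size 6, where X_S = 1 if the K_6 on S is monochromatic.
For a fixed S, the K_6 on S has C(6, 2) = 15 edges. P[all 15 edges red] = (1/2)^15, and likewise for blue, so P[monochromatic] = 2·(1/2)^15 = 2^{1 − 15} = 1/16384.
By linearity: E[X] = C(50, 6) · 2^{1 − 15} = 15890700 · 1/16384 = 3972675/4096.
Numerically: E[X] ≈ 969.8914.

E[X] = C(50,6)·2^(1−C(6,2)) = 3972675/4096 ≈ 969.8914.


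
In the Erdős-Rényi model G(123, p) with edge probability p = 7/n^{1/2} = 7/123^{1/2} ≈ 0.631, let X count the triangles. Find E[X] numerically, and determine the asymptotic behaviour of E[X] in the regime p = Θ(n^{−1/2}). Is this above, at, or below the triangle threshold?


Number of potential triangles: C(123, 3) = 302621.
Each occurs with probability p³ ≈ (0.631)³ ≈ 2.51441e-01.
By linearity: E[X] = C(123, 3)·p³ ≈ 302621 · 2.51441e-01 ≈ 76091.390.
Since α = 1/2 < 1, p = c/n^{1/2} ≫ 1/n is above the triangle threshold p ~ 1/n. Asymptotically E[X] ~ (c³/6)·n^{3(1−α)} = (7³/6)·n^{1.5} → ∞; triangles are abundant w.h.p.

E[X] ≈ 76091.390; in regime p = Θ(1/n^{1/2}) E[X] diverges (above the triangle threshold p ~ 1/n).
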